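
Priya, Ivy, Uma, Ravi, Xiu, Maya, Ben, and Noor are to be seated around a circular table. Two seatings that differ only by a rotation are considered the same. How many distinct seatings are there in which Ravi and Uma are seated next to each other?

Treat {Ravi, Uma} as one unit (2 internal orders) and seat the resulting 7 units around the table: (6)! circular arrangements.
So 2 × (6)! = 2 × 720 = 1440.

1440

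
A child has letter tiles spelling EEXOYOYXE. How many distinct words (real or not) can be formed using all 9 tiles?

7560

The 9 letters of EEXOYOYXE have repeats: E appearing 3 times, O appearing twice, X appearing twice, and Y appearing twice.
The number of distinct arrangements is 9!/(3!·2!·2!·2!) = 362880/48 = 7560.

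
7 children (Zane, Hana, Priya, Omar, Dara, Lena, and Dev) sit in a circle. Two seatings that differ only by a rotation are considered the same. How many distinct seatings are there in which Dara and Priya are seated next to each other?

240

Treat {Dara, Priya} as one unit (2 internal orders) and seat the resulting 6 units around the table: (5)! circular arrangements.
So 2 × (5)! = 2 × 120 = 240.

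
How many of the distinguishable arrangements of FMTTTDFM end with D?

210

With the last slot taken by D, it remains to arrange the other 7 letters (FMTTTFM).
Those 7 letters have F appearing twice, M appearing twice, and T appearing 3 times, giving (7)!/(3!·2!·2!) = 210.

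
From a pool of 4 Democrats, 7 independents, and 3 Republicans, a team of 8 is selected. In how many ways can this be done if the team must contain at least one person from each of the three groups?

Total 8-person selections from all 14: C(14,8) = 3003.
Subtract selections that omit an entire group: no Democrats → C(10,8) = 45; no independents → C(7,8) = 0; no Republicans → C(11,8) = 165.
Add back selections omitting two groups (i.e. drawn from a single group): C(4,8) + C(7,8) + C(3,8) = 0.
By inclusion–exclusion: 3003 − 210 + 0 = 2793.

2793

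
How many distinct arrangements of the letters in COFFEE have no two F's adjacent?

120

There are 6!/(2!·2!) = 180 arrangements of COFFEE in total.
If the two F's are adjacent, glue them into one block, leaving 5 items to arrange: (5)!/(2!) = 60 ways.
Hence 180 − 60 = 120.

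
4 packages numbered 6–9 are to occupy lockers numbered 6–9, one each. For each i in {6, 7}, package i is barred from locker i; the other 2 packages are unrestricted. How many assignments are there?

14

Let Aᵢ (for i ∈ {6, 7}) be the placements that put package i in its forbidden locker. Any j of these fix j positions, leaving (4−j)! ways to fill the rest, and there are C(2,j) ways to pick which j.
By inclusion–exclusion, the number of valid placements is Σ_{j=0}^{2} (−1)^j C(2,j)·(4−j)!.
Computing: 24 − 12 + 2 = 14.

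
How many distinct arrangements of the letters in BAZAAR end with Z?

20

Fix Z in the last position and arrange the remaining 5 letters.
Those 5 letters have A appearing 3 times, giving (5)!/(3!) = 20.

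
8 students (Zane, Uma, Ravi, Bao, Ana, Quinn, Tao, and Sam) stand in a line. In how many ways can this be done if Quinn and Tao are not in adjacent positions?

Of the 8! = 40320 arrangements, those with Quinn and Tao adjacent number 2 × 7! = 10080 (treat the pair as a block with 2 internal orders).
Complementary counting: 40320 − 10080 = 30240.

30240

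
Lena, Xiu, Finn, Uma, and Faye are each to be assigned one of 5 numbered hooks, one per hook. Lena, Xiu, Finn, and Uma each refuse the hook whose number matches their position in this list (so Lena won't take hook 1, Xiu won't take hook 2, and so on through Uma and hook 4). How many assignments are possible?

Let Aᵢ (for 1 ≤ i ≤ 4) be the placements that put person i in their forbidden hook. Any j of these fix j positions, leaving (5−j)! ways to fill the rest, and there are C(4,j) ways to pick which j.
By inclusion–exclusion, the number of valid placements is Σ_{j=0}^{4} (−1)^j C(4,j)·(5−j)!.
Computing: 120 − 96 + 36 − 8 + 1 = 53.

53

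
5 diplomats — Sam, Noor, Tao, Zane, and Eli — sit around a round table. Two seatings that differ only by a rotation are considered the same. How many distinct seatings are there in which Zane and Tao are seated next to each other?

12

Treat {Zane, Tao} as one unit (2 internal orders) and seat the resulting 4 units around the table: (3)! circular arrangements.
So 2 × (3)! = 2 × 6 = 12.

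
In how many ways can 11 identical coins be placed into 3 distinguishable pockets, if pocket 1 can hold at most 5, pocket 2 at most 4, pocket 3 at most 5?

10

By stars and bars, unrestricted non-negative solutions to x_1+…+x_3 = 11 number C(11+2,2) = 78.
Subtract solutions that violate a single cap (substitute x_i' = x_i − (cap_i+1)): x_1 ≥ 6 gives C(7,2) = 21; x_2 ≥ 5 gives C(8,2) = 28; x_3 ≥ 6 gives C(7,2) = 21. Together 70.
Add back pairs where two caps are both exceeded: 1 + 0 + 1 = 2.
By inclusion–exclusion the count is 78 − 70 + 2 = 10.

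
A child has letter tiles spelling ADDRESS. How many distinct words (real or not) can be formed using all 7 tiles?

ADDRESS has 7 letters with D appearing twice and S appearing twice.
The number of distinct arrangements is 7!/(2!·2!) = 5040/4 = 1260.

1260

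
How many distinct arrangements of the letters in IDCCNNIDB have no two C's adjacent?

17640

There are 9!/(2!·2!·2!·2!) = 22680 arrangements of IDCCNNIDB in total.
If the two C's are adjacent, glue them into one block, leaving 8 items to arrange: (8)!/(2!·2!·2!) = 5040 ways.
Hence 22680 − 5040 = 17640.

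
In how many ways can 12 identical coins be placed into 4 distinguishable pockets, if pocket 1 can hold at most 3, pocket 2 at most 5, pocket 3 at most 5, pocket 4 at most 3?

33

Ignoring the caps, the number of non-negative solutions to x_1+…+x_4 = 12 is C(15,3) = 455.
Subtract solutions that violate a single cap (substitute x_i' = x_i − (cap_i+1)): x_1 ≥ 4 gives C(11,3) = 165; x_2 ≥ 6 gives C(9,3) = 84; x_3 ≥ 6 gives C(9,3) = 84; x_4 ≥ 4 gives C(11,3) = 165. Together 498.
Add back pairs where two caps are both exceeded: 10 + 10 + 35 + 1 + 10 + 10 = 76.
By inclusion–exclusion the count is 455 − 498 + 76 = 33.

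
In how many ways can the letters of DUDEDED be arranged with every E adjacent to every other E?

30

Treat the 2 copies of E as a single block. The multiset to arrange is then {EE, D, D, D, D, U}, 6 items in all.
That gives (6)!/(4!) = 30 arrangements.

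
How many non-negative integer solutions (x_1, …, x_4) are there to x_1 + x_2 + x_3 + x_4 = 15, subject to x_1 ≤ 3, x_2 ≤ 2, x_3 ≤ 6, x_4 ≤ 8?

30

Ignoring the caps, the number of non-negative solutions to x_1+…+x_4 = 15 is C(18,3) = 816.
Subtract solutions that violate a single cap (substitute x_i' = x_i − (cap_i+1)): x_1 ≥ 4 gives C(14,3) = 364; x_2 ≥ 3 gives C(15,3) = 455; x_3 ≥ 7 gives C(11,3) = 165; x_4 ≥ 9 gives C(9,3) = 84. Together 1068.
Add back pairs where two caps are both exceeded: 165 + 35 + 10 + 56 + 20 + 0 = 286.
Subtract triples: 4 + 0 + 0 + 0 = 4.
By inclusion–exclusion the count is 816 − 1068 + 286 − 4 = 30.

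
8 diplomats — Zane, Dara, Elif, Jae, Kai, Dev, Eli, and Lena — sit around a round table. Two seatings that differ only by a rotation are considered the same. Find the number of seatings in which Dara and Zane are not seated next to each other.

3600

All circular seatings of 8 people number (7)! = 5040.
Those with Dara next to Zane: fuse the pair into one unit and seat 7 units around a circle — 2·(6)! = 1440.
Subtracting, 5040 − 1440 = 3600.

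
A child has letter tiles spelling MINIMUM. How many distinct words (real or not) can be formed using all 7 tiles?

420

The 7 letters of MINIMUM have repeats: I appearing twice and M appearing 3 times.
Dividing 7! = 5040 by 3!·2! = 12 for the repeated letters gives 420.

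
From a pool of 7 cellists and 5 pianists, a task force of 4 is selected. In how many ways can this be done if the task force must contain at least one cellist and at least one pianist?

Unrestricted: C(12,4) = 495 ways to pick any 4 of the 12.
Selections missing a whole group: no cellists → C(5,4) = 5; no pianists → C(7,4) = 35.
Both groups omitted at once is impossible, so 495 − 40 = 455.

455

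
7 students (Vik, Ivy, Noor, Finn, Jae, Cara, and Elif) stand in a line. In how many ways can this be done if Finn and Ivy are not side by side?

Of the 7! = 5040 arrangements, those with Finn and Ivy adjacent number 2 × 6! = 1440 (treat the pair as a block with 2 internal orders).
Complementary counting: 5040 − 1440 = 3600.

3600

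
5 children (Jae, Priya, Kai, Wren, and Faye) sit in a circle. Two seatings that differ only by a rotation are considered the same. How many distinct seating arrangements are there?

24

Around a circle, 5 distinct people have 5!/5 = (4)! = 24 rotationally distinct seatings.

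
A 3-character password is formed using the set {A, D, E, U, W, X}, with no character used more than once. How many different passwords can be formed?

Choose and order 3 of the 6 symbols: the first character has 6 options, the next 5, then 4.
That product is 6 × 5 × 4 = 120.

120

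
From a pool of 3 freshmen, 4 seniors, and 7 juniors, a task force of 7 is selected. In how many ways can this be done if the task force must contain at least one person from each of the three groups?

2982

With no constraint there are C(14,7) = 3432 possible selections.
Selections missing a whole group: no freshmen → C(11,7) = 330; no seniors → C(10,7) = 120; no juniors → C(7,7) = 1.
Add back selections omitting two groups (i.e. drawn from a single group): C(3,7) + C(4,7) + C(7,7) = 1.
By inclusion–exclusion: 3432 − 451 + 1 = 2982.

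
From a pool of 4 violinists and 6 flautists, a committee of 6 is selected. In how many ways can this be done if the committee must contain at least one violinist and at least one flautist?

Total 6-person selections from all 10: C(10,6) = 210.
Selections missing a whole group: no violinists → C(6,6) = 1; no flautists → C(4,6) = 0.
Both groups omitted at once is impossible, so 210 − 1 = 209.

209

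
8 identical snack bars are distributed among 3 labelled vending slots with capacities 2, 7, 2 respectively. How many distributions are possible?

8

Without the upper bounds there are C(10,2) = 45 ways to split 8 among 3 vending slots.
Subtract solutions that violate a single cap (substitute x_i' = x_i − (cap_i+1)): x_1 ≥ 3 gives C(7,2) = 21; x_2 ≥ 8 gives C(2,2) = 1; x_3 ≥ 3 gives C(7,2) = 21. Together 43.
Add back pairs where two caps are both exceeded: 0 + 6 + 0 = 6.
By inclusion–exclusion the count is 45 − 43 + 6 = 8.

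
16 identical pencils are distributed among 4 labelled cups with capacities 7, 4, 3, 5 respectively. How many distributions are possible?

20

Without the upper bounds there are C(19,3) = 969 ways to split 16 among 4 cups.
Subtract solutions that violate a single cap (substitute x_i' = x_i − (cap_i+1)): x_1 ≥ 8 gives C(11,3) = 165; x_2 ≥ 5 gives C(14,3) = 364; x_3 ≥ 4 gives C(15,3) = 455; x_4 ≥ 6 gives C(13,3) = 286. Together 1270.
Add back pairs where two caps are both exceeded: 20 + 35 + 10 + 120 + 56 + 84 = 325.
Subtract triples: 0 + 0 + 0 + 4 = 4.
By inclusion–exclusion the count is 969 − 1270 + 325 − 4 = 20.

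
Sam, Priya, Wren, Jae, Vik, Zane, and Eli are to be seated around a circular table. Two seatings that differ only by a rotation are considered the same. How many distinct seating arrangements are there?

Around a circle, 7 distinct people have 7!/7 = (6)! = 720 rotationally distinct seatings.

720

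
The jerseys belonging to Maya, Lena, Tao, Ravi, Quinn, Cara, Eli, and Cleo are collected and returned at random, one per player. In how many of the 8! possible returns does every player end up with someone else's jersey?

14833

This is the derangement count D_8: permutations of 8 items with no fixed point.
By inclusion–exclusion this is Σ_{j=0}^{8} (−1)^j C(8,j)·(8−j)!.
Computing: 40320 − 40320 + 20160 − 6720 + 1680 − 336 + 56 − 8 + 1 = 14833.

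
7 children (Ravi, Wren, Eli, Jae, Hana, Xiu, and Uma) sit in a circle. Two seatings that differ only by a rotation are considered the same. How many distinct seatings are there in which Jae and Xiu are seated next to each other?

240

Glue Jae and Xiu into a block (2 internal orders). Seating 6 units around a circle gives (5)! arrangements.
So 2 × (5)! = 2 × 120 = 240.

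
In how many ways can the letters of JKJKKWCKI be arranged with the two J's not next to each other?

Total arrangements of JKJKKWCKI: 9!/(4!·2!) = 7560.
Arrangements with the J's together: treat JJ as one letter, giving (8)!/(4!) = 1680.
Hence 7560 − 1680 = 5880.

5880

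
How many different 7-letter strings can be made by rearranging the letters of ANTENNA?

The 7 letters of ANTENNA have repeats: A appearing twice and N appearing 3 times.
Dividing 7! = 5040 by 3!·2! = 12 for the repeated letters gives 420.

420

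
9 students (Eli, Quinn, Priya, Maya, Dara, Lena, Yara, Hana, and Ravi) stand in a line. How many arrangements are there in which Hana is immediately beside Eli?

Treat {Hana, Eli} as a single unit. There are 8 units to order, and the pair itself can be ordered 2 ways.
That gives 2 × 8! = 2 × 40320 = 80640.

80640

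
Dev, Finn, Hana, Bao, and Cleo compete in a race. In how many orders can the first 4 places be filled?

120

This is an ordered selection of 4 from 5: P(5,4).
That gives 5 × 4 × 3 × 2 = 120.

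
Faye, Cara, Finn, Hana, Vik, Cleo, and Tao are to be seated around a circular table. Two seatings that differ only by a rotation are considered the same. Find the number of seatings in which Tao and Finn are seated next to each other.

Treat {Tao, Finn} as one unit (2 internal orders) and seat the resulting 6 units around the table: (5)! circular arrangements.
So 2 × (5)! = 2 × 120 = 240.

240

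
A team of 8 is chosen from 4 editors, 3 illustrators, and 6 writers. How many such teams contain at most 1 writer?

Split by how many writers are chosen (0 through 1).
Sum: C(6,0)·C(7,8) + C(6,1)·C(7,7) = 0 + 6 = 6.

6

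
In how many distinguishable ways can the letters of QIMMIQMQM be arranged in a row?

1260

QIMMIQMQM has 9 letters with I appearing twice, M appearing 4 times, and Q appearing 3 times.
So there are 9! / (4!·3!·2!) = 1260 distinguishable arrangements.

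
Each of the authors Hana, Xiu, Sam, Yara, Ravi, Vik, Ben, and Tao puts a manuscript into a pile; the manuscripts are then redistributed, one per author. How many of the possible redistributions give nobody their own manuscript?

14833

This is the derangement count D_8: permutations of 8 items with no fixed point.
By inclusion–exclusion this is Σ_{j=0}^{8} (−1)^j C(8,j)·(8−j)!.
Computing: 40320 − 40320 + 20160 − 6720 + 1680 − 336 + 56 − 8 + 1 = 14833.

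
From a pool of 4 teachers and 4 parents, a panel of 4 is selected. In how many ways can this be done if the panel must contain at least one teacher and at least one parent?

68

Total 4-person selections from all 8: C(8,4) = 70.
Subtract selections that omit an entire group: no teachers → C(4,4) = 1; no parents → C(4,4) = 1.
Both groups omitted at once is impossible, so 70 − 2 = 68.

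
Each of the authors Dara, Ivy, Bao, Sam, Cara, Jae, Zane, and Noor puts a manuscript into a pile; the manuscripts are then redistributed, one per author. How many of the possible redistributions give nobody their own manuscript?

14833

Count assignments avoiding every fixed point. For any j of the 8 authors fixed to their own manuscript, the other 8−j can be arranged in (8−j)! ways.
By inclusion–exclusion this is Σ_{j=0}^{8} (−1)^j C(8,j)·(8−j)!.
Computing: 40320 − 40320 + 20160 − 6720 + 1680 − 336 + 56 − 8 + 1 = 14833.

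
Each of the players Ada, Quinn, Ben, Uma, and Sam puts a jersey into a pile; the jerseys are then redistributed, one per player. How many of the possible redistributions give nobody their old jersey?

44

Let Aᵢ be the assignments in which player i gets their old jersey. We want the size of the complement of A₁∪…∪A_5.
By inclusion–exclusion this is Σ_{j=0}^{5} (−1)^j C(5,j)·(5−j)!.
Computing: 120 − 120 + 60 − 20 + 5 − 1 = 44.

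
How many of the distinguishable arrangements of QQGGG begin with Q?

Fix Q in the first position and arrange the remaining 4 letters.
Those 4 letters have G appearing 3 times, giving (4)!/(3!) = 4.

4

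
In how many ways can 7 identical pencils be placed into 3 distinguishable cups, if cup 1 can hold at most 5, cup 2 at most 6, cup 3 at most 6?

Without the upper bounds there are C(9,2) = 36 ways to split 7 among 3 cups.
Subtract solutions that violate a single cap (substitute x_i' = x_i − (cap_i+1)): x_1 ≥ 6 gives C(3,2) = 3; x_2 ≥ 7 gives C(2,2) = 1; x_3 ≥ 7 gives C(2,2) = 1. Together 5.
No two caps can be exceeded simultaneously, so the pair terms are all 0.
By inclusion–exclusion the count is 36 − 5 + 0 = 31.

31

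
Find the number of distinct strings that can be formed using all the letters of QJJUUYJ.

420

QJJUUYJ has 7 letters with J appearing 3 times and U appearing twice.
The number of distinct arrangements is 7!/(3!·2!) = 5040/12 = 420.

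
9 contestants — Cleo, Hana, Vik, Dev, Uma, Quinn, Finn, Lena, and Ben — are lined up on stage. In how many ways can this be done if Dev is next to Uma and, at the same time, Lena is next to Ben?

20160

Treat {Dev,Uma} as one block (2 orders) and {Lena,Ben} as another (2 orders).
That leaves 7 units to arrange: 2 × 2 × 7! = 4 × 5040 = 20160.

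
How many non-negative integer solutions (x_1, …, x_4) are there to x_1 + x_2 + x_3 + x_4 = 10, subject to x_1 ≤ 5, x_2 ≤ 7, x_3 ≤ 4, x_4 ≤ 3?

106

By stars and bars, unrestricted non-negative solutions to x_1+…+x_4 = 10 number C(10+3,3) = 286.
Subtract solutions that violate a single cap (substitute x_i' = x_i − (cap_i+1)): x_1 ≥ 6 gives C(7,3) = 35; x_2 ≥ 8 gives C(5,3) = 10; x_3 ≥ 5 gives C(8,3) = 56; x_4 ≥ 4 gives C(9,3) = 84. Together 185.
Add back pairs where two caps are both exceeded: 0 + 0 + 1 + 0 + 0 + 4 = 5.
By inclusion–exclusion the count is 286 − 185 + 5 = 106.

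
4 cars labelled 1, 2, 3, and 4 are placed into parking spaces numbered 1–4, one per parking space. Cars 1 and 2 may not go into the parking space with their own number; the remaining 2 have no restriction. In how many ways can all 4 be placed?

14

Let Aᵢ (for i ∈ {1, 2}) be the placements that put car i in its forbidden parking space. Any j of these fix j positions, leaving (4−j)! ways to fill the rest, and there are C(2,j) ways to pick which j.
By inclusion–exclusion, the number of valid placements is Σ_{j=0}^{2} (−1)^j C(2,j)·(4−j)!.
Computing: 24 − 12 + 2 = 14.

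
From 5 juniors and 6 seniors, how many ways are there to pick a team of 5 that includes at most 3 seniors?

Split by how many seniors are chosen (0 through 3).
Sum: C(6,0)·C(5,5) + C(6,1)·C(5,4) + C(6,2)·C(5,3) + C(6,3)·C(5,2) = 1 + 30 + 150 + 200 = 381.

381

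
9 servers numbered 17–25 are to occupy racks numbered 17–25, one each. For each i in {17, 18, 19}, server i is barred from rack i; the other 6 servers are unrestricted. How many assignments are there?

256320

Let Aᵢ (for i ∈ {17, 18, 19}) be the placements that put server i in its forbidden rack. Any j of these fix j positions, leaving (9−j)! ways to fill the rest, and there are C(3,j) ways to pick which j.
By inclusion–exclusion, the number of valid placements is Σ_{j=0}^{3} (−1)^j C(3,j)·(9−j)!.
Computing: 362880 − 120960 + 15120 − 720 = 256320.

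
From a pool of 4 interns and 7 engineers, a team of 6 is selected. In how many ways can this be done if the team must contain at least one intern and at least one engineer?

Total 6-person selections from all 11: C(11,6) = 462.
Subtract selections that omit an entire group: no interns → C(7,6) = 7; no engineers → C(4,6) = 0.
Both groups omitted at once is impossible, so 462 − 7 = 455.

455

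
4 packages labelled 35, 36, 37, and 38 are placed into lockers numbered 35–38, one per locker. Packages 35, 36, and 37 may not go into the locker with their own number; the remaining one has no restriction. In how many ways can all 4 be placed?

Let Aᵢ (for i ∈ {35, 36, 37}) be the placements that put package i in its forbidden locker. Any j of these fix j positions, leaving (4−j)! ways to fill the rest, and there are C(3,j) ways to pick which j.
By inclusion–exclusion, the number of valid placements is Σ_{j=0}^{3} (−1)^j C(3,j)·(4−j)!.
Computing: 24 − 18 + 6 − 1 = 11.

11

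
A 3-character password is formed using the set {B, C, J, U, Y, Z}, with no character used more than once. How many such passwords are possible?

This is a permutation of 3 out of 6: P(6,3) = 6!/3!.
6 × 5 × 4 = 120.

120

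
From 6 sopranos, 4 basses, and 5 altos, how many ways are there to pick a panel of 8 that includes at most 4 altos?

Split by how many altos are chosen (0 through 4).
Sum: C(5,0)·C(10,8) + C(5,1)·C(10,7) + C(5,2)·C(10,6) + C(5,3)·C(10,5) + C(5,4)·C(10,4) = 45 + 600 + 2100 + 2520 + 1050 = 6315.

6315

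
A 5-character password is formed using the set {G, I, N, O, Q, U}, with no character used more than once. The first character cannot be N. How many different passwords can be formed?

600

The first character has 6−1 = 5 choices (anything except N).
The remaining 4 characters are filled from the other 5 symbols without repetition: 5 × 4 × 3 × 2 = 120.
Total: 5 × 120 = 600.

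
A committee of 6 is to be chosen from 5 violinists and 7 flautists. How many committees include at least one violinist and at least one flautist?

917

With no constraint there are C(12,6) = 924 possible selections.
Subtract selections that omit an entire group: no violinists → C(7,6) = 7; no flautists → C(5,6) = 0.
Both groups omitted at once is impossible, so 924 − 7 = 917.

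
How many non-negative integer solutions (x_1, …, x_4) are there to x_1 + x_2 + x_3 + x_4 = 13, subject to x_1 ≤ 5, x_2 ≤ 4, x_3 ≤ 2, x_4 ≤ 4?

Without the upper bounds there are C(16,3) = 560 ways to split 13 among 4 variables.
Subtract solutions that violate a single cap (substitute x_i' = x_i − (cap_i+1)): x_1 ≥ 6 gives C(10,3) = 120; x_2 ≥ 5 gives C(11,3) = 165; x_3 ≥ 3 gives C(13,3) = 286; x_4 ≥ 5 gives C(11,3) = 165. Together 736.
Add back pairs where two caps are both exceeded: 10 + 35 + 10 + 56 + 20 + 56 = 187.
Subtract triples: 0 + 0 + 0 + 1 = 1.
By inclusion–exclusion the count is 560 − 736 + 187 − 1 = 10.

10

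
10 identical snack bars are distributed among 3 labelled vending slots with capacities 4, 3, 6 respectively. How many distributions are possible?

10

Without the upper bounds there are C(12,2) = 66 ways to split 10 among 3 vending slots.
Subtract solutions that violate a single cap (substitute x_i' = x_i − (cap_i+1)): x_1 ≥ 5 gives C(7,2) = 21; x_2 ≥ 4 gives C(8,2) = 28; x_3 ≥ 7 gives C(5,2) = 10. Together 59.
Add back pairs where two caps are both exceeded: 3 + 0 + 0 = 3.
By inclusion–exclusion the count is 66 − 59 + 3 = 10.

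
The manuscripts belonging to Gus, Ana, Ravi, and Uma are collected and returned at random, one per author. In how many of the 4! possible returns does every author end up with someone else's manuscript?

This is the derangement count D_4: permutations of 4 items with no fixed point.
By inclusion–exclusion this is Σ_{j=0}^{4} (−1)^j C(4,j)·(4−j)!.
Computing: 24 − 24 + 12 − 4 + 1 = 9.

9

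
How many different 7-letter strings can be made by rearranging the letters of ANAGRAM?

840

Letter multiplicities in ANAGRAM: A×3, G×1, M×1, N×1, R×1.
Dividing 7! = 5040 by 3! = 6 for the repeated letters gives 840.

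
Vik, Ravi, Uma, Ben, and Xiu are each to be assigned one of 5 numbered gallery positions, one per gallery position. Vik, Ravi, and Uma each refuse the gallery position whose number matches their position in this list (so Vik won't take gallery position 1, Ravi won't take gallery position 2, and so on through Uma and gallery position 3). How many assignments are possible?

64

Let Aᵢ (for i ∈ {1, 2, 3}) be the placements that put person i in their forbidden gallery position. Any j of these fix j positions, leaving (5−j)! ways to fill the rest, and there are C(3,j) ways to pick which j.
By inclusion–exclusion, the number of valid placements is Σ_{j=0}^{3} (−1)^j C(3,j)·(5−j)!.
Computing: 120 − 72 + 18 − 2 = 64.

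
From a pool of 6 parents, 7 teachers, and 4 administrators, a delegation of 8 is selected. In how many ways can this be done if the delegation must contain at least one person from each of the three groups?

22813

Unrestricted: C(17,8) = 24310 ways to pick any 8 of the 17.
Selections missing a whole group: no parents → C(11,8) = 165; no teachers → C(10,8) = 45; no administrators → C(13,8) = 1287.
Add back selections omitting two groups (i.e. drawn from a single group): C(6,8) + C(7,8) + C(4,8) = 0.
By inclusion–exclusion: 24310 − 1497 + 0 = 22813.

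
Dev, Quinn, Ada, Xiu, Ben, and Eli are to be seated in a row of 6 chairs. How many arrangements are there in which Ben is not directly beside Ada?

There are 6! = 720 arrangements in all. If Ben and Ada are adjacent, merging them into one block gives 2·(5)! = 240 arrangements.
So 720 − 240 = 480 arrangements keep them apart.

480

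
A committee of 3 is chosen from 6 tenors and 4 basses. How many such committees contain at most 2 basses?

116

Split by how many basses are chosen (0 through 2).
Sum: C(4,0)·C(6,3) + C(4,1)·C(6,2) + C(4,2)·C(6,1) = 20 + 60 + 36 = 116.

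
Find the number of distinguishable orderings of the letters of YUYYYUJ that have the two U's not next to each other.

There are 7!/(4!·2!) = 105 arrangements of YUYYYUJ in total.
Arrangements with the U's together: treat UU as one letter, giving (6)!/(4!) = 30.
Hence 105 − 30 = 75.

75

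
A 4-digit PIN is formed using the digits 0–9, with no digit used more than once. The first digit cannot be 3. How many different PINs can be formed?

The first digit has 10−1 = 9 choices (anything except 3).
The remaining 3 digits are filled from the other 9 symbols without repetition: 9 × 8 × 7 = 504.
Total: 9 × 504 = 4536.

4536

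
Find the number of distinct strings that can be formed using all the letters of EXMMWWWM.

1120

The 8 letters of EXMMWWWM have repeats: M appearing 3 times and W appearing 3 times.
So there are 8! / (3!·3!) = 1120 distinguishable arrangements.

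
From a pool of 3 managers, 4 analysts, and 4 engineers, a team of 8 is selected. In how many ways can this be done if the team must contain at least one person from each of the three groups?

164

Total 8-person selections from all 11: C(11,8) = 165.
Subtract selections that omit an entire group: no managers → C(8,8) = 1; no analysts → C(7,8) = 0; no engineers → C(7,8) = 0.
Add back selections omitting two groups (i.e. drawn from a single group): C(3,8) + C(4,8) + C(4,8) = 0.
By inclusion–exclusion: 165 − 1 + 0 = 164.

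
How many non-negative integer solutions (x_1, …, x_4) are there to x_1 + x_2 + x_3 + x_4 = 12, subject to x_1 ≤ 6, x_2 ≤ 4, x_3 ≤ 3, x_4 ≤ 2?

19

By stars and bars, unrestricted non-negative solutions to x_1+…+x_4 = 12 number C(12+3,3) = 455.
Subtract solutions that violate a single cap (substitute x_i' = x_i − (cap_i+1)): x_1 ≥ 7 gives C(8,3) = 56; x_2 ≥ 5 gives C(10,3) = 120; x_3 ≥ 4 gives C(11,3) = 165; x_4 ≥ 3 gives C(12,3) = 220. Together 561.
Add back pairs where two caps are both exceeded: 1 + 4 + 10 + 20 + 35 + 56 = 126.
Subtract triples: 0 + 0 + 0 + 1 = 1.
By inclusion–exclusion the count is 455 − 561 + 126 − 1 = 19.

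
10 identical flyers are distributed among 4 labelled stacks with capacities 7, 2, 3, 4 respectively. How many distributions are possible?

Ignoring the caps, the number of non-negative solutions to x_1+…+x_4 = 10 is C(13,3) = 286.
Subtract solutions that violate a single cap (substitute x_i' = x_i − (cap_i+1)): x_1 ≥ 8 gives C(5,3) = 10; x_2 ≥ 3 gives C(10,3) = 120; x_3 ≥ 4 gives C(9,3) = 84; x_4 ≥ 5 gives C(8,3) = 56. Together 270.
Add back pairs where two caps are both exceeded: 0 + 0 + 0 + 20 + 10 + 4 = 34.
By inclusion–exclusion the count is 286 − 270 + 34 = 50.

50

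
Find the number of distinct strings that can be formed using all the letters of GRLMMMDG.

3360

The 8 letters of GRLMMMDG have repeats: G appearing twice and M appearing 3 times.
The number of distinct arrangements is 8!/(3!·2!) = 40320/12 = 3360.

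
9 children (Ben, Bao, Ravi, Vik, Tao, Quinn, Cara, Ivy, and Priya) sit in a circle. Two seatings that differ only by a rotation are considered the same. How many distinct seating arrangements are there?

Fix one person's seat to break rotational symmetry; the remaining 8 people can be arranged in (8)! = 40320 ways.

40320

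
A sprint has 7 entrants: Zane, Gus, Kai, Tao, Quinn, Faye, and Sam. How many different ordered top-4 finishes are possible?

840

This is an ordered selection of 4 from 7: P(7,4).
That gives 7 × 6 × 5 × 4 = 840.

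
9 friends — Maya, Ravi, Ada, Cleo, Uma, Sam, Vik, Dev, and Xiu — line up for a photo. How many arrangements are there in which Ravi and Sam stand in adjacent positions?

80640

Glue Ravi and Sam into one block (2 internal orders), leaving 8 units to arrange in a row.
So the count is 2·(8)! = 80640.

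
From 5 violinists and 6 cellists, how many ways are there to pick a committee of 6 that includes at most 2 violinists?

181

Split by how many violinists are chosen (0 through 2).
Sum: C(5,0)·C(6,6) + C(5,1)·C(6,5) + C(5,2)·C(6,4) = 1 + 30 + 150 = 181.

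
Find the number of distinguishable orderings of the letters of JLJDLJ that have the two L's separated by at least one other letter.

There are 6!/(3!·2!) = 60 arrangements of JLJDLJ in total.
If the two L's are adjacent, glue them into one block, leaving 5 items to arrange: (5)!/(3!) = 20 ways.
Subtracting, 60 − 20 = 40 arrangements keep the L's apart.

40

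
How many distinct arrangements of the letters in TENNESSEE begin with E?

1680

With the first slot taken by E, it remains to arrange the other 8 letters (TNNESSEE).
Those 8 letters have E appearing 3 times, N appearing twice, and S appearing twice, giving (8)!/(3!·2!·2!) = 1680.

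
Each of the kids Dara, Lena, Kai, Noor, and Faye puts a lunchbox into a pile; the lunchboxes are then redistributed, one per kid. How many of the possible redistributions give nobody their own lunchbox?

Count assignments avoiding every fixed point. For any j of the 5 kids fixed to their own lunchbox, the other 5−j can be arranged in (5−j)! ways.
By inclusion–exclusion this is Σ_{j=0}^{5} (−1)^j C(5,j)·(5−j)!.
Computing: 120 − 120 + 60 − 20 + 5 − 1 = 44.

44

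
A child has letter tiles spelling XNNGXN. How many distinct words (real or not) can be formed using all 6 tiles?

XNNGXN has 6 letters with N appearing 3 times and X appearing twice.
The number of distinct arrangements is 6!/(3!·2!) = 720/12 = 60.

60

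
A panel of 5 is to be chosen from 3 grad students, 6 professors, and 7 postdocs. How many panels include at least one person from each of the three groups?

2730

Total 5-person selections from all 16: C(16,5) = 4368.
Selections missing a whole group: no grad students → C(13,5) = 1287; no professors → C(10,5) = 252; no postdocs → C(9,5) = 126.
Add back selections omitting two groups (i.e. drawn from a single group): C(3,5) + C(6,5) + C(7,5) = 27.
By inclusion–exclusion: 4368 − 1665 + 27 = 2730.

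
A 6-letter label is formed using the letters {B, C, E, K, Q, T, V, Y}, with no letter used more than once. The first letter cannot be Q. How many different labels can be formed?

The first letter has 8−1 = 7 choices (anything except Q).
The remaining 5 letters are filled from the other 7 symbols without repetition: 7 × 6 × 5 × 4 × 3 = 2520.
Total: 7 × 2520 = 17640.

17640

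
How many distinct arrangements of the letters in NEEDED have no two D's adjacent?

There are 6!/(3!·2!) = 60 arrangements of NEEDED in total.
Arrangements with the D's together: treat DD as one letter, giving (5)!/(3!) = 20.
Subtracting, 60 − 20 = 40 arrangements keep the D's apart.

40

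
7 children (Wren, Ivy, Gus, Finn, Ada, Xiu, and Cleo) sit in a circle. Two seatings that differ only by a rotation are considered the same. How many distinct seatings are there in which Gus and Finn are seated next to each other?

240

Glue Gus and Finn into a block (2 internal orders). Seating 6 units around a circle gives (5)! arrangements.
So 2 × (5)! = 2 × 120 = 240.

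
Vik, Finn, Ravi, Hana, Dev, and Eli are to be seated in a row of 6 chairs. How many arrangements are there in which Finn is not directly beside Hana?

480

Of the 6! = 720 arrangements, those with Finn and Hana adjacent number 2 × 5! = 240 (treat the pair as a block with 2 internal orders).
So 720 − 240 = 480 arrangements keep them apart.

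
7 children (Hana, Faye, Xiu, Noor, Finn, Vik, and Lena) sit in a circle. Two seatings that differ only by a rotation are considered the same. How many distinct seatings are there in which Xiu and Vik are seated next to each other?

Glue Xiu and Vik into a block (2 internal orders). Seating 6 units around a circle gives (5)! arrangements.
So 2 × (5)! = 2 × 120 = 240.

240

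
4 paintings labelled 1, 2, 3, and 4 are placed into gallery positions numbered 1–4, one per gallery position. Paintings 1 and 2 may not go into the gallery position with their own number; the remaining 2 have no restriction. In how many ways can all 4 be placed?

14

Let Aᵢ (for i ∈ {1, 2}) be the placements that put painting i in its forbidden gallery position. Any j of these fix j positions, leaving (4−j)! ways to fill the rest, and there are C(2,j) ways to pick which j.
By inclusion–exclusion, the number of valid placements is Σ_{j=0}^{2} (−1)^j C(2,j)·(4−j)!.
Computing: 24 − 12 + 2 = 14.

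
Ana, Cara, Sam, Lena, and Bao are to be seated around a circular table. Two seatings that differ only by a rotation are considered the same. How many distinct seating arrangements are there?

24

Seat Ana anywhere (absorbing the rotational symmetry), then permute the other 4: (4)! = 24.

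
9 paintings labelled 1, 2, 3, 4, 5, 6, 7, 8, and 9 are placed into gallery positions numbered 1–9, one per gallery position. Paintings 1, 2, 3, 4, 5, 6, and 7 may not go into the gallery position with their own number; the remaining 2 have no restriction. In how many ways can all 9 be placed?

Let Aᵢ (for 1 ≤ i ≤ 7) be the placements that put painting i in its forbidden gallery position. Any j of these fix j positions, leaving (9−j)! ways to fill the rest, and there are C(7,j) ways to pick which j.
By inclusion–exclusion, the number of valid placements is Σ_{j=0}^{7} (−1)^j C(7,j)·(9−j)!.
Computing: 362880 − 282240 + 105840 − 25200 + 4200 − 504 + 42 − 2 = 165016.

165016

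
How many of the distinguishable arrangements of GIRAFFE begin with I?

With the first slot taken by I, it remains to arrange the other 6 letters (GRAFFE).
Those 6 letters have F appearing twice, giving (6)!/(2!) = 360.

360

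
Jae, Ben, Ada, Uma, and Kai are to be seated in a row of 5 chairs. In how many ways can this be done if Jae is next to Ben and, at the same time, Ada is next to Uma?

Treat {Jae,Ben} as one block (2 orders) and {Ada,Uma} as another (2 orders).
That leaves 3 units to arrange: 2 × 2 × 3! = 4 × 6 = 24.

24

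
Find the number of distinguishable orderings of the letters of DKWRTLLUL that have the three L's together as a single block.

Treat the 3 copies of L as a single block. The multiset to arrange is then {LLL, D, K, R, T, U, W}, 7 items in all.
All 7 items are distinct, so there are (7)! = 5040 arrangements.

5040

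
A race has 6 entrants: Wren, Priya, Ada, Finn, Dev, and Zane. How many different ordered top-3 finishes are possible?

There are 6 choices for 1st place, 5 for 2nd, and 4 for 3rd.
That gives 6 × 5 × 4 = 120.

120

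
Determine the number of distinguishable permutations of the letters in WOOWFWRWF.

3780

Letter multiplicities in WOOWFWRWF: F×2, O×2, R×1, W×4.
Dividing 9! = 362880 by 4!·2!·2! = 96 for the repeated letters gives 3780.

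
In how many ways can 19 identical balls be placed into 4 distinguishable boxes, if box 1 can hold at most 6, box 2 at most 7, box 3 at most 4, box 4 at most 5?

20

Without the upper bounds there are C(22,3) = 1540 ways to split 19 among 4 boxes.
Subtract solutions that violate a single cap (substitute x_i' = x_i − (cap_i+1)): x_1 ≥ 7 gives C(15,3) = 455; x_2 ≥ 8 gives C(14,3) = 364; x_3 ≥ 5 gives C(17,3) = 680; x_4 ≥ 6 gives C(16,3) = 560. Together 2059.
Add back pairs where two caps are both exceeded: 35 + 120 + 84 + 84 + 56 + 165 = 544.
Subtract triples: 0 + 0 + 4 + 1 = 5.
By inclusion–exclusion the count is 1540 − 2059 + 544 − 5 = 20.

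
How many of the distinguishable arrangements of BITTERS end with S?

360

With the last slot taken by S, it remains to arrange the other 6 letters (BITTER).
Those 6 letters have T appearing twice, giving (6)!/(2!) = 360.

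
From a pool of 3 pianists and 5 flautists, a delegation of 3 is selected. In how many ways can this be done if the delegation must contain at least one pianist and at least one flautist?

Unrestricted: C(8,3) = 56 ways to pick any 3 of the 8.
Selections missing a whole group: no pianists → C(5,3) = 10; no flautists → C(3,3) = 1.
Both groups omitted at once is impossible, so 56 − 11 = 45.

45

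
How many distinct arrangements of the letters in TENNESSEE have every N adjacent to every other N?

Treat the 2 copies of N as a single block. The multiset to arrange is then {NN, E, E, E, E, S, S, T}, 8 items in all.
That gives (8)!/(4!·2!) = 840 arrangements.

840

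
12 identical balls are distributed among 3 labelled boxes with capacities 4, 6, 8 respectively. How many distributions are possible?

25

By stars and bars, unrestricted non-negative solutions to x_1+…+x_3 = 12 number C(12+2,2) = 91.
Subtract solutions that violate a single cap (substitute x_i' = x_i − (cap_i+1)): x_1 ≥ 5 gives C(9,2) = 36; x_2 ≥ 7 gives C(7,2) = 21; x_3 ≥ 9 gives C(5,2) = 10. Together 67.
Add back pairs where two caps are both exceeded: 1 + 0 + 0 = 1.
By inclusion–exclusion the count is 91 − 67 + 1 = 25.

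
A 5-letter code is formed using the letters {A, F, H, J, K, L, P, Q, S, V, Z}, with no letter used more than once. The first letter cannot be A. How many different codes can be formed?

The first letter has 11−1 = 10 choices (anything except A).
The remaining 4 letters are filled from the other 10 symbols without repetition: 10 × 9 × 8 × 7 = 5040.
Total: 10 × 5040 = 50400.

50400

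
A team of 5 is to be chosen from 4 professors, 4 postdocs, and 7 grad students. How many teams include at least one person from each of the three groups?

2044

Total 5-person selections from all 15: C(15,5) = 3003.
Selections missing a whole group: no professors → C(11,5) = 462; no postdocs → C(11,5) = 462; no grad students → C(8,5) = 56.
Add back selections omitting two groups (i.e. drawn from a single group): C(4,5) + C(4,5) + C(7,5) = 21.
By inclusion–exclusion: 3003 − 980 + 21 = 2044.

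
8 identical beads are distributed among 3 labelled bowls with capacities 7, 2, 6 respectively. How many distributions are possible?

Without the upper bounds there are C(10,2) = 45 ways to split 8 among 3 bowls.
Subtract solutions that violate a single cap (substitute x_i' = x_i − (cap_i+1)): x_1 ≥ 8 gives C(2,2) = 1; x_2 ≥ 3 gives C(7,2) = 21; x_3 ≥ 7 gives C(3,2) = 3. Together 25.
No two caps can be exceeded simultaneously, so the pair terms are all 0.
By inclusion–exclusion the count is 45 − 25 + 0 = 20.

20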